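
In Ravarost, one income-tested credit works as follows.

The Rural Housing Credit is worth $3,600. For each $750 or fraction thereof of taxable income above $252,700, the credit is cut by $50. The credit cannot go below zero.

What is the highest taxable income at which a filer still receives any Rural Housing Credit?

After 71 increments the reduction is 71 × $50 = $3,550, leaving $50; one more increment wipes it out. Increment 71 ends at excess 71 × $750 = $53,250, so the highest qualifying income is $252,700 + $53,250 = $305,950.

$305,950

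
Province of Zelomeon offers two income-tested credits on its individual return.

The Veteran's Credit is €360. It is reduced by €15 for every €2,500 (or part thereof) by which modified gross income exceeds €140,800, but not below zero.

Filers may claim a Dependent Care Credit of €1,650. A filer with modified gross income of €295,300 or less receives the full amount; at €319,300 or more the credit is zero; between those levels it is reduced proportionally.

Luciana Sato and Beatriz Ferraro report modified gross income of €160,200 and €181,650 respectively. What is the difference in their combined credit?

€135

Luciana (€160,200): Veteran's Credit: income exceeds €140,800 by €19,400, which is 8 full-or-partial €2,500 increments; reduction = 8 × €15 = €120, leaving €240. Dependent Care Credit: €160,200 is at or below the €295,300 threshold, so the full €1,650 applies. total €240 + €1,650 = €1,890
Beatriz (€181,650): Veteran's Credit: income exceeds €140,800 by €40,850, which is 17 full-or-partial €2,500 increments; reduction = 17 × €15 = €255, leaving €105. Dependent Care Credit: €181,650 is at or below the €295,300 threshold, so the full €1,650 applies. total €105 + €1,650 = €1,755
Difference: |€1,890 − €1,755| = €135.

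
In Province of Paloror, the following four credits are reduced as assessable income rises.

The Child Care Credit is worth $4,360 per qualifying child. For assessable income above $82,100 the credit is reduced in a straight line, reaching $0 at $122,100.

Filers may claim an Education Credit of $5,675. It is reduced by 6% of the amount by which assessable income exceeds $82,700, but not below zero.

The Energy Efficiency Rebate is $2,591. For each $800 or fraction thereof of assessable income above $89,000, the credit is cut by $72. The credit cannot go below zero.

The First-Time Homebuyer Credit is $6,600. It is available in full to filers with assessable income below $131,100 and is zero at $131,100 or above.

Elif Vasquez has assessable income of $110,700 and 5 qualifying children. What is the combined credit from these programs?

$17,383

Child Care Credit: base = 5 × $4,360 = $21,800. $110,700 is $28,600 into a $40,000 phase-out range, leaving 11,400/40,000 of the credit: $21,800 × 11,400/40,000 = $6,213.
Education Credit: 6% of the $28,000 excess over $82,700 is $1,680; credit = $5,675 − $1,680 = $3,995.
Energy Efficiency Rebate: income exceeds $89,000 by $21,700, which is 28 full-or-partial $800 increments; reduction = 28 × $72 = $2,016, leaving $575.
First-Time Homebuyer Credit: $110,700 is below the $131,100 cutoff, so the full $6,600 applies.
Total: $6,213 + $3,995 + $575 + $6,600 = $17,383.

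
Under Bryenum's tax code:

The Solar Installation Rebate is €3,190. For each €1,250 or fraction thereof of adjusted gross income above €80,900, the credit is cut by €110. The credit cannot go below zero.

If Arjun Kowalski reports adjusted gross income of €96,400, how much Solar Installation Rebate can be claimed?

€1,760

Solar Installation Rebate: income exceeds €80,900 by €15,500, which is 13 full-or-partial €1,250 increments; reduction = 13 × €110 = €1,430, leaving €1,760.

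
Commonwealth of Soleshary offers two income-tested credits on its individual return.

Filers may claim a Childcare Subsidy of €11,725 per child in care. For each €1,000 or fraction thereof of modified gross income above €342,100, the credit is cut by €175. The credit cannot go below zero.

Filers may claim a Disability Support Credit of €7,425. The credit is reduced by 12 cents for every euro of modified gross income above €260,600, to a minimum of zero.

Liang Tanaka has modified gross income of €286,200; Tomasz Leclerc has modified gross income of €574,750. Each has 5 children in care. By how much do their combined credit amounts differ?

Liang (€286,200): Childcare Subsidy: base = 5 × €11,725 = €58,625. €286,200 is at or below the €342,100 threshold, so the full €58,625 applies. Disability Support Credit: 12% of the €25,600 excess over €260,600 is €3,072; credit = €7,425 − €3,072 = €4,353. total €58,625 + €4,353 = €62,978
Tomasz (€574,750): Childcare Subsidy: base = 5 × €11,725 = €58,625. income exceeds €342,100 by €232,650, which is 233 full-or-partial €1,000 increments; reduction = 233 × €175 = €40,775, leaving €17,850. Disability Support Credit: 12% of the €314,150 excess over €260,600 is €37,698 ≥ base, so the credit is €0. total €17,850 + €0 = €17,850
Difference: |€62,978 − €17,850| = €45,128.

€45,128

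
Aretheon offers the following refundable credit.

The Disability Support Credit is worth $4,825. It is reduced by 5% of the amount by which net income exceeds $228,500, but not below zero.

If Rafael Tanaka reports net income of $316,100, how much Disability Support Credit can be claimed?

Disability Support Credit: 5% of the $87,600 excess over $228,500 is $4,380; credit = $4,825 − $4,380 = $445.

$445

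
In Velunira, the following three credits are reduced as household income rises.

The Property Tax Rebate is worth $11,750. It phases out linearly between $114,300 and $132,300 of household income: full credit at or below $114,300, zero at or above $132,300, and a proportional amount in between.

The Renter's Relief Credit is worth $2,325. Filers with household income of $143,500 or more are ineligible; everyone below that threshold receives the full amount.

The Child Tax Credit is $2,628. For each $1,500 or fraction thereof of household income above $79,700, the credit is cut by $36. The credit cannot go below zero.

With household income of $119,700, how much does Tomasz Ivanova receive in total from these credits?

Property Tax Rebate: $119,700 is $5,400 into a $18,000 phase-out range, leaving 12,600/18,000 of the credit: $11,750 × 12,600/18,000 = $8,225.
Renter's Relief Credit: $119,700 is below the $143,500 cutoff, so the full $2,325 applies.
Child Tax Credit: income exceeds $79,700 by $40,000, which is 27 full-or-partial $1,500 increments; reduction = 27 × $36 = $972, leaving $1,656.
Total: $8,225 + $2,325 + $1,656 = $12,206.

$12,206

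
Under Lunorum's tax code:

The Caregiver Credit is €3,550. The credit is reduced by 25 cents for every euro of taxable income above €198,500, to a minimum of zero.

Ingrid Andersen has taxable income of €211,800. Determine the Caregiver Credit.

Caregiver Credit: 25% of the €13,300 excess over €198,500 is €3,325; credit = €3,550 − €3,325 = €225.

€225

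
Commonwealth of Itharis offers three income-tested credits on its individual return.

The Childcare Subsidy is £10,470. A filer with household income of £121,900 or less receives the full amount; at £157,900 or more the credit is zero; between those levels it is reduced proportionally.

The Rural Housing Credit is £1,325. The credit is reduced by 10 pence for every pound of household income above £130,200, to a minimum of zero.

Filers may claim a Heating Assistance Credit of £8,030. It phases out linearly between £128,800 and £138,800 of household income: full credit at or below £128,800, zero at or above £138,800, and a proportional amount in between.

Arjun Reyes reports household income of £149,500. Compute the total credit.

Childcare Subsidy: £149,500 is £27,600 into a £36,000 phase-out range, leaving 8,400/36,000 of the credit: £10,470 × 8,400/36,000 = £2,443.
Rural Housing Credit: 10% of the £19,300 excess over £130,200 is £1,930 ≥ base, so the credit is £0.
Heating Assistance Credit: £149,500 is at or above £138,800, so the credit is £0.
Total: £2,443 + £0 + £0 = £2,443.

£2,443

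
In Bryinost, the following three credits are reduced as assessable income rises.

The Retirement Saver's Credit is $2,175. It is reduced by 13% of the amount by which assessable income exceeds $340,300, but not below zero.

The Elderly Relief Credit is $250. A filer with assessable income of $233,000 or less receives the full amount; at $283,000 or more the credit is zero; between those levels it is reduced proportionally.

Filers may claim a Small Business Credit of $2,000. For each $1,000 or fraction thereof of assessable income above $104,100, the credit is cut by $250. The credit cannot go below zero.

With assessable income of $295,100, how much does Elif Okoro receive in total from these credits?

Retirement Saver's Credit: $295,100 is at or below the $340,300 threshold, so the full $2,175 applies.
Elderly Relief Credit: $295,100 is at or above $283,000, so the credit is $0.
Small Business Credit: income exceeds $104,100 by $191,000 → 191 increments × $250 = $47,750 ≥ base, so the credit is $0.
Total: $2,175 + $0 + $0 = $2,175.

$2,175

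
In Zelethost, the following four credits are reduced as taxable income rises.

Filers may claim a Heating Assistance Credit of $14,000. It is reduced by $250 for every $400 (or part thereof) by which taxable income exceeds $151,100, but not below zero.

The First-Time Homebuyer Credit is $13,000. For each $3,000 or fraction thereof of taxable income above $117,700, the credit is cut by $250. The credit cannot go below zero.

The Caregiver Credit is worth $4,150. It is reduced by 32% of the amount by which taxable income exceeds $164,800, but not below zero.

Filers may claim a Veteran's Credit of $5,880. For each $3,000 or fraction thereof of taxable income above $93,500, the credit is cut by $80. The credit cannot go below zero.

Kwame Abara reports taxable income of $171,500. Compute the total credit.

Heating Assistance Credit: income exceeds $151,100 by $20,400, which is 51 full-or-partial $400 increments; reduction = 51 × $250 = $12,750, leaving $1,250.
First-Time Homebuyer Credit: income exceeds $117,700 by $53,800, which is 18 full-or-partial $3,000 increments; reduction = 18 × $250 = $4,500, leaving $8,500.
Caregiver Credit: 32% of the $6,700 excess over $164,800 is $2,144; credit = $4,150 − $2,144 = $2,006.
Veteran's Credit: income exceeds $93,500 by $78,000, which is 26 full-or-partial $3,000 increments; reduction = 26 × $80 = $2,080, leaving $3,800.
Total: $1,250 + $8,500 + $2,006 + $3,800 = $15,556.

$15,556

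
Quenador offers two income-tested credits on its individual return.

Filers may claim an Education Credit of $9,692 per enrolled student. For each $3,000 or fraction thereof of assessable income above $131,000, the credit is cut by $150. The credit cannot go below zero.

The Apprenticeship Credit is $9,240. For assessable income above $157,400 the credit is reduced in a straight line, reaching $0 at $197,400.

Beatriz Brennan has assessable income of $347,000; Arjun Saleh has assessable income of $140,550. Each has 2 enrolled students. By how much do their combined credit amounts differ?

$19,440

Beatriz ($347,000): Education Credit: base = 2 × $9,692 = $19,384. income exceeds $131,000 by $216,000, which is 72 full-or-partial $3,000 increments; reduction = 72 × $150 = $10,800, leaving $8,584. Apprenticeship Credit: $347,000 is at or above $197,400, so the credit is $0. total $8,584 + $0 = $8,584
Arjun ($140,550): Education Credit: base = 2 × $9,692 = $19,384. income exceeds $131,000 by $9,550, which is 4 full-or-partial $3,000 increments; reduction = 4 × $150 = $600, leaving $18,784. Apprenticeship Credit: $140,550 is at or below the $157,400 threshold, so the full $9,240 applies. total $18,784 + $9,240 = $28,024
Difference: |$8,584 − $28,024| = $19,440.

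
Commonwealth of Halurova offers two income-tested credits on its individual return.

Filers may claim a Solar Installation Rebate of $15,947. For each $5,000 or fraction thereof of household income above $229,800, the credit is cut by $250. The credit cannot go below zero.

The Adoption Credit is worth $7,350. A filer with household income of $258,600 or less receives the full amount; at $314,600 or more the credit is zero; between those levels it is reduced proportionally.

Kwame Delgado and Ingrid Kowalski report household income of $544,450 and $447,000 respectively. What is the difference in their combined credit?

Kwame ($544,450): Solar Installation Rebate: income exceeds $229,800 by $314,650, which is 63 full-or-partial $5,000 increments; reduction = 63 × $250 = $15,750, leaving $197. Adoption Credit: $544,450 is at or above $314,600, so the credit is $0. total $197 + $0 = $197
Ingrid ($447,000): Solar Installation Rebate: income exceeds $229,800 by $217,200, which is 44 full-or-partial $5,000 increments; reduction = 44 × $250 = $11,000, leaving $4,947. Adoption Credit: $447,000 is at or above $314,600, so the credit is $0. total $4,947 + $0 = $4,947
Difference: |$197 − $4,947| = $4,750.

$4,750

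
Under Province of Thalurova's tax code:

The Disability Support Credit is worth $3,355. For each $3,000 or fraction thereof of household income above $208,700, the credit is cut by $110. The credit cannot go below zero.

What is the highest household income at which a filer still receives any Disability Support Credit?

After 30 increments the reduction is 30 × $110 = $3,300, leaving $55; one more increment wipes it out. Increment 30 ends at excess 30 × $3,000 = $90,000, so the highest qualifying income is $208,700 + $90,000 = $298,700.

$298,700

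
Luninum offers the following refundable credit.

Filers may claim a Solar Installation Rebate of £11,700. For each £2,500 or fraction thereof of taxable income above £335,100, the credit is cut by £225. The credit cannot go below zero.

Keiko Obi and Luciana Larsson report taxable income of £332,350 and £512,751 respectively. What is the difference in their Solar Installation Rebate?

Keiko (£332,350): Solar Installation Rebate: £332,350 is at or below the £335,100 threshold, so the full £11,700 applies.
Luciana (£512,751): Solar Installation Rebate: income exceeds £335,100 by £177,651 → 72 increments × £225 = £16,200 ≥ base, so the credit is £0.
Difference: |£11,700 − £0| = £11,700.

£11,700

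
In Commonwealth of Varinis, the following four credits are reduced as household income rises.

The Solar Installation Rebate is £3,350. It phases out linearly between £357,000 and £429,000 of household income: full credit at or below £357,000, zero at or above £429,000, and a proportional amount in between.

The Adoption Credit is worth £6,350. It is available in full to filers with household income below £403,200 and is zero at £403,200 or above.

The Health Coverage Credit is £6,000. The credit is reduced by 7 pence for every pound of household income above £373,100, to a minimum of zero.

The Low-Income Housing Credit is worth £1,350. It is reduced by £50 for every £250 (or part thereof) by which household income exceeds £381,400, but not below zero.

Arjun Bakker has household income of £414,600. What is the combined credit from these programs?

£3,765

Solar Installation Rebate: £414,600 is £57,600 into a £72,000 phase-out range, leaving 14,400/72,000 of the credit: £3,350 × 14,400/72,000 = £670.
Adoption Credit: £414,600 meets or exceeds the £403,200 cutoff, so the credit is £0.
Health Coverage Credit: 7% of the £41,500 excess over £373,100 is £2,905; credit = £6,000 − £2,905 = £3,095.
Low-Income Housing Credit: income exceeds £381,400 by £33,200 → 133 increments × £50 = £6,650 ≥ base, so the credit is £0.
Total: £670 + £0 + £3,095 + £0 = £3,765.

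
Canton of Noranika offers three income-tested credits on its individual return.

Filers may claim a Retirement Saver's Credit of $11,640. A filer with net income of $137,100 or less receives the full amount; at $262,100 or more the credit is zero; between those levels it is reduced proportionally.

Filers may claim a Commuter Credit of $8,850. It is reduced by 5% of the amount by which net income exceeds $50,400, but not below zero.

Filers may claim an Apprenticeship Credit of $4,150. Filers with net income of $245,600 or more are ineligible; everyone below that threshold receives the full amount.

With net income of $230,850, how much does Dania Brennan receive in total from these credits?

Retirement Saver's Credit: $230,850 is $93,750 into a $125,000 phase-out range, leaving 31,250/125,000 of the credit: $11,640 × 31,250/125,000 = $2,910.
Commuter Credit: 5% of the $180,450 excess over $50,400 is $9,022.50 ≥ base, so the credit is $0.
Apprenticeship Credit: $230,850 is below the $245,600 cutoff, so the full $4,150 applies.
Total: $2,910 + $0 + $4,150 = $7,060.

$7,060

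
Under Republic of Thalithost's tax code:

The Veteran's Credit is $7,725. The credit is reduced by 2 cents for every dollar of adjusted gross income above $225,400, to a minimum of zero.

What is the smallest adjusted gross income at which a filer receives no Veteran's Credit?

$611,650

The credit falls by 2% of each dollar above $225,400, so it reaches zero when the excess is $7,725 / 2% = $386,250: income = $225,400 + $386,250 = $611,650.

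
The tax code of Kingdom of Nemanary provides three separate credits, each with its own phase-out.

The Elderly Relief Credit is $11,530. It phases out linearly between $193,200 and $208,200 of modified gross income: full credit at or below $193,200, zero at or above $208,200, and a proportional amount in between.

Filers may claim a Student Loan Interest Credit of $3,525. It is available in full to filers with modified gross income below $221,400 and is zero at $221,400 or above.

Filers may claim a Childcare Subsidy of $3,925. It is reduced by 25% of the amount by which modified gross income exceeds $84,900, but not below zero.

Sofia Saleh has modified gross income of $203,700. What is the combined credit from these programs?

$6,984

Elderly Relief Credit: $203,700 is $10,500 into a $15,000 phase-out range, leaving 4,500/15,000 of the credit: $11,530 × 4,500/15,000 = $3,459.
Student Loan Interest Credit: $203,700 is below the $221,400 cutoff, so the full $3,525 applies.
Childcare Subsidy: 25% of the $118,800 excess over $84,900 is $29,700 ≥ base, so the credit is $0.
Total: $3,459 + $3,525 + $0 = $6,984.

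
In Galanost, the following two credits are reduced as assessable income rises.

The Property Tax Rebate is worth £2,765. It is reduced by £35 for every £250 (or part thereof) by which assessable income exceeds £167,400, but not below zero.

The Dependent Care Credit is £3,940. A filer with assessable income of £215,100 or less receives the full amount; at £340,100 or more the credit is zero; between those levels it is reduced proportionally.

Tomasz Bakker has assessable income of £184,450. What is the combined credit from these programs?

Property Tax Rebate: income exceeds £167,400 by £17,050, which is 69 full-or-partial £250 increments; reduction = 69 × £35 = £2,415, leaving £350.
Dependent Care Credit: £184,450 is at or below the £215,100 threshold, so the full £3,940 applies.
Total: £350 + £3,940 = £4,290.

£4,290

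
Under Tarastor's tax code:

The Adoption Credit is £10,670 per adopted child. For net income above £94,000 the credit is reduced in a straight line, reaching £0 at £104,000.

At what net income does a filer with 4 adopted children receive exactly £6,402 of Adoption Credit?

£102,500

Full credit = 4 × £10,670 = £42,680.
£6,402 is 6,402/42,680 of the full £42,680, so 36,278/42,680 of the £10,000 range has been used: income = £94,000 + £10,000 × 36,278/42,680 = £102,500.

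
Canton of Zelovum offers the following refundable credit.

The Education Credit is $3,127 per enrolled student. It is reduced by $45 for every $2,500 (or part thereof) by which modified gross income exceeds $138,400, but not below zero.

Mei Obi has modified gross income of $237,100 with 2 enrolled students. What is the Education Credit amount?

$4,454

Education Credit: base = 2 × $3,127 = $6,254. income exceeds $138,400 by $98,700, which is 40 full-or-partial $2,500 increments; reduction = 40 × $45 = $1,800, leaving $4,454.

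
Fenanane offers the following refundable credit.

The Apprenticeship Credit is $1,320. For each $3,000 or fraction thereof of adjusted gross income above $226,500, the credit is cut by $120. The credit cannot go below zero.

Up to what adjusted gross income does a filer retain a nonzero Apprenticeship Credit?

After 10 increments the reduction is 10 × $120 = $1,200, leaving $120; one more increment wipes it out. Increment 10 ends at excess 10 × $3,000 = $30,000, so the highest qualifying income is $226,500 + $30,000 = $256,500.

$256,500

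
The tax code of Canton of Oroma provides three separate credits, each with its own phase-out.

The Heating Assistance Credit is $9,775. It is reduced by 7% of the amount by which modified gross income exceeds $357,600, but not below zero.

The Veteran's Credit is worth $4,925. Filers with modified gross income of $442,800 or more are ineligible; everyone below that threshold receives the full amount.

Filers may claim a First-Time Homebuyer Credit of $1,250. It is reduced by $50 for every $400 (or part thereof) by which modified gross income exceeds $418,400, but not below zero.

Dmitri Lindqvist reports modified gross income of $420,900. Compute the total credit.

Heating Assistance Credit: 7% of the $63,300 excess over $357,600 is $4,431; credit = $9,775 − $4,431 = $5,344.
Veteran's Credit: $420,900 is below the $442,800 cutoff, so the full $4,925 applies.
First-Time Homebuyer Credit: income exceeds $418,400 by $2,500, which is 7 full-or-partial $400 increments; reduction = 7 × $50 = $350, leaving $900.
Total: $5,344 + $4,925 + $900 = $11,169.

$11,169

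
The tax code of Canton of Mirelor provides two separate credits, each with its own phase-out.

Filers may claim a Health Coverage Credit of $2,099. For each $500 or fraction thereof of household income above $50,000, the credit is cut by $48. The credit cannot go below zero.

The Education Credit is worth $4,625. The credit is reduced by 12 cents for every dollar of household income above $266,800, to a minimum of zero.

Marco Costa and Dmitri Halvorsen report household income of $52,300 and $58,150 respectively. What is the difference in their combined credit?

$576

Marco ($52,300): Health Coverage Credit: income exceeds $50,000 by $2,300, which is 5 full-or-partial $500 increments; reduction = 5 × $48 = $240, leaving $1,859. Education Credit: $52,300 is at or below the $266,800 threshold, so the full $4,625 applies. total $1,859 + $4,625 = $6,484
Dmitri ($58,150): Health Coverage Credit: income exceeds $50,000 by $8,150, which is 17 full-or-partial $500 increments; reduction = 17 × $48 = $816, leaving $1,283. Education Credit: $58,150 is at or below the $266,800 threshold, so the full $4,625 applies. total $1,283 + $4,625 = $5,908
Difference: |$6,484 − $5,908| = $576.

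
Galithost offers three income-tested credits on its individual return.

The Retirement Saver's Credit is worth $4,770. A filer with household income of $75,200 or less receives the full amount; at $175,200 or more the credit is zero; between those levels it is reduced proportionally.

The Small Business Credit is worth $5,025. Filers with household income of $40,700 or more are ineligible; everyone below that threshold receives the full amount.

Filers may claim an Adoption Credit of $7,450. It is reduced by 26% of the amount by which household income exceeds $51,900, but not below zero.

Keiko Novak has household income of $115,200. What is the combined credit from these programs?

Retirement Saver's Credit: $115,200 is $40,000 into a $100,000 phase-out range, leaving 60,000/100,000 of the credit: $4,770 × 60,000/100,000 = $2,862.
Small Business Credit: $115,200 meets or exceeds the $40,700 cutoff, so the credit is $0.
Adoption Credit: 26% of the $63,300 excess over $51,900 is $16,458 ≥ base, so the credit is $0.
Total: $2,862 + $0 + $0 = $2,862.

$2,862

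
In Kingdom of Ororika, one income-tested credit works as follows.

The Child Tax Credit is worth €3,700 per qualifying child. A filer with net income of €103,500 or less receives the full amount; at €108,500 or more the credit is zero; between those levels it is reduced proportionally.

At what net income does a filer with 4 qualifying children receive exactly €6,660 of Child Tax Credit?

Full credit = 4 × €3,700 = €14,800.
€6,660 is 6,660/14,800 of the full €14,800, so 8,140/14,800 of the €5,000 range has been used: income = €103,500 + €5,000 × 8,140/14,800 = €106,250.

€106,250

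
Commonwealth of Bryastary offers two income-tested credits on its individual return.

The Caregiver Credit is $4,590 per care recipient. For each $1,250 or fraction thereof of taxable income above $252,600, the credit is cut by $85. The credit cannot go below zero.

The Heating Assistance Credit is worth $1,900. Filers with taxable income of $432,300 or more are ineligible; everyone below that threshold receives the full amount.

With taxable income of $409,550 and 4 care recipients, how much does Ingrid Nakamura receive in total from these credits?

$9,550

Caregiver Credit: base = 4 × $4,590 = $18,360. income exceeds $252,600 by $156,950, which is 126 full-or-partial $1,250 increments; reduction = 126 × $85 = $10,710, leaving $7,650.
Heating Assistance Credit: $409,550 is below the $432,300 cutoff, so the full $1,900 applies.
Total: $7,650 + $1,900 = $9,550.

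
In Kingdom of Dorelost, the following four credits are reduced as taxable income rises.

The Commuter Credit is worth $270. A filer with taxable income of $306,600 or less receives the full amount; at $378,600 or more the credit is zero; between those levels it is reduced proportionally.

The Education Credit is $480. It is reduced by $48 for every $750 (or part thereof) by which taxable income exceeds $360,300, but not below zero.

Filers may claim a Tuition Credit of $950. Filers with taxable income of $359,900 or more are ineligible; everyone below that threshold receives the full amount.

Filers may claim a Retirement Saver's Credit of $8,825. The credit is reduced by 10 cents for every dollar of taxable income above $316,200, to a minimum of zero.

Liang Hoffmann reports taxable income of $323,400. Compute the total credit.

Commuter Credit: $323,400 is $16,800 into a $72,000 phase-out range, leaving 55,200/72,000 of the credit: $270 × 55,200/72,000 = $207.
Education Credit: $323,400 is at or below the $360,300 threshold, so the full $480 applies.
Tuition Credit: $323,400 is below the $359,900 cutoff, so the full $950 applies.
Retirement Saver's Credit: 10% of the $7,200 excess over $316,200 is $720; credit = $8,825 − $720 = $8,105.
Total: $207 + $480 + $950 + $8,105 = $9,742.

$9,742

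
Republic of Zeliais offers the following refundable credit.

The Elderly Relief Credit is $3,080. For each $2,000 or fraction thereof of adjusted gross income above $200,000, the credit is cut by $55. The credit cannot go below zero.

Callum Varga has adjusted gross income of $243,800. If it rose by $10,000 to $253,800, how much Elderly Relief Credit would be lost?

At $243,800 — income exceeds $200,000 by $43,800, which is 22 full-or-partial $2,000 increments; reduction = 22 × $55 = $1,210, leaving $1,870.
At $253,800 — income exceeds $200,000 by $53,800, which is 27 full-or-partial $2,000 increments; reduction = 27 × $55 = $1,485, leaving $1,595.
Lost: $1,870 − $1,595 = $275.

$275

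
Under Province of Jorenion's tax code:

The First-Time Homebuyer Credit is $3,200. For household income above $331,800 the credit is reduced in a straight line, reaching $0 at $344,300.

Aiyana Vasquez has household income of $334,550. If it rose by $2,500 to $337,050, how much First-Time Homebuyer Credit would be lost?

At $334,550 — $334,550 is $2,750 into a $12,500 phase-out range, leaving 9,750/12,500 of the credit: $3,200 × 9,750/12,500 = $2,496.
At $337,050 — $337,050 is $5,250 into a $12,500 phase-out range, leaving 7,250/12,500 of the credit: $3,200 × 7,250/12,500 = $1,856.
Lost: $2,496 − $1,856 = $640.

$640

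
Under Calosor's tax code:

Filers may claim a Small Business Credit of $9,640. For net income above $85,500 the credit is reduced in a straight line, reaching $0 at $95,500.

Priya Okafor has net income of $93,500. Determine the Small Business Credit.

Small Business Credit: $93,500 is $8,000 into a $10,000 phase-out range, leaving 2,000/10,000 of the credit: $9,640 × 2,000/10,000 = $1,928.

$1,928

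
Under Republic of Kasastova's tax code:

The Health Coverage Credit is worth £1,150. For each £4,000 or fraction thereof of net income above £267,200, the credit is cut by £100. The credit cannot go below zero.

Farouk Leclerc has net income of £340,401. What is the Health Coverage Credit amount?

£0

Health Coverage Credit: income exceeds £267,200 by £73,201 → 19 increments × £100 = £1,900 ≥ base, so the credit is £0.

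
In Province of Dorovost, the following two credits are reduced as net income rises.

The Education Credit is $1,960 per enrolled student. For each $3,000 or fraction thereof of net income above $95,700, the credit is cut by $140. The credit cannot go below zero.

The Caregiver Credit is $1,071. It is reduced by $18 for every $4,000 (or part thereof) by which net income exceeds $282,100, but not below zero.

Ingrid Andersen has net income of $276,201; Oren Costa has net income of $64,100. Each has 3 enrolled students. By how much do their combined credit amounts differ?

$5,880

Ingrid ($276,201): Education Credit: base = 3 × $1,960 = $5,880. income exceeds $95,700 by $180,501 → 61 increments × $140 = $8,540 ≥ base, so the credit is $0. Caregiver Credit: $276,201 is at or below the $282,100 threshold, so the full $1,071 applies. total $0 + $1,071 = $1,071
Oren ($64,100): Education Credit: base = 3 × $1,960 = $5,880. $64,100 is at or below the $95,700 threshold, so the full $5,880 applies. Caregiver Credit: $64,100 is at or below the $282,100 threshold, so the full $1,071 applies. total $5,880 + $1,071 = $6,951
Difference: |$1,071 − $6,951| = $5,880.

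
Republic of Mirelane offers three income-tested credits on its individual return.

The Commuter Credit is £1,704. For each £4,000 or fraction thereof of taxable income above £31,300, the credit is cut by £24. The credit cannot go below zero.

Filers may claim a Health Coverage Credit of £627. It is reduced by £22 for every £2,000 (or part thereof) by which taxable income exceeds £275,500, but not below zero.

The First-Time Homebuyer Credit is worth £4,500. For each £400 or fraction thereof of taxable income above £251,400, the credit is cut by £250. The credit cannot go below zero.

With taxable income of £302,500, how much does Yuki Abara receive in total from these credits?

Commuter Credit: income exceeds £31,300 by £271,200, which is 68 full-or-partial £4,000 increments; reduction = 68 × £24 = £1,632, leaving £72.
Health Coverage Credit: income exceeds £275,500 by £27,000, which is 14 full-or-partial £2,000 increments; reduction = 14 × £22 = £308, leaving £319.
First-Time Homebuyer Credit: income exceeds £251,400 by £51,100 → 128 increments × £250 = £32,000 ≥ base, so the credit is £0.
Total: £72 + £319 + £0 = £391.

£391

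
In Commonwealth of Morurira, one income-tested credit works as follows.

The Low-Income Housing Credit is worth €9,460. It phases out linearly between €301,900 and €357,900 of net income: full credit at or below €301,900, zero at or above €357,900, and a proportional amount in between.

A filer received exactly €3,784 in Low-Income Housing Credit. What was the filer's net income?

€335,500

€3,784 is 3,784/9,460 of the full €9,460, so 5,676/9,460 of the €56,000 range has been used: income = €301,900 + €56,000 × 5,676/9,460 = €335,500.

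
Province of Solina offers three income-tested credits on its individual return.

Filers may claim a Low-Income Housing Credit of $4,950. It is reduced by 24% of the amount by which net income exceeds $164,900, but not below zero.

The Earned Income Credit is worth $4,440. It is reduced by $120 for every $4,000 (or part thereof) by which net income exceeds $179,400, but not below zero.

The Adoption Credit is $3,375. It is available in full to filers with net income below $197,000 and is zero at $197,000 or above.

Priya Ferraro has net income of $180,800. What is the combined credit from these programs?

Low-Income Housing Credit: 24% of the $15,900 excess over $164,900 is $3,816; credit = $4,950 − $3,816 = $1,134.
Earned Income Credit: income exceeds $179,400 by $1,400, which is 1 full-or-partial $4,000 increment; reduction = 1 × $120 = $120, leaving $4,320.
Adoption Credit: $180,800 is below the $197,000 cutoff, so the full $3,375 applies.
Total: $1,134 + $4,320 + $3,375 = $8,829.

$8,829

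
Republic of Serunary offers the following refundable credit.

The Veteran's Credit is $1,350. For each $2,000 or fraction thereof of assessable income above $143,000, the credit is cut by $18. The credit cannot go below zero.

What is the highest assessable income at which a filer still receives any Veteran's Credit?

$291,000

After 74 increments the reduction is 74 × $18 = $1,332, leaving $18; one more increment wipes it out. Increment 74 ends at excess 74 × $2,000 = $148,000, so the highest qualifying income is $143,000 + $148,000 = $291,000.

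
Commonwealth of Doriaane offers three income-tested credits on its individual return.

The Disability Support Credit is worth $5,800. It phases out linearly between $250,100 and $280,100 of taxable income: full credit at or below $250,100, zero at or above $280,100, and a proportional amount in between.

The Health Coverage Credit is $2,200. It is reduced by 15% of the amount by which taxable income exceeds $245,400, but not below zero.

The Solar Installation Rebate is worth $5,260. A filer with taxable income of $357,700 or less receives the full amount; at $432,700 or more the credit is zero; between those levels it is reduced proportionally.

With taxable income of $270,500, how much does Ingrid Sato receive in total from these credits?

Disability Support Credit: $270,500 is $20,400 into a $30,000 phase-out range, leaving 9,600/30,000 of the credit: $5,800 × 9,600/30,000 = $1,856.
Health Coverage Credit: 15% of the $25,100 excess over $245,400 is $3,765 ≥ base, so the credit is $0.
Solar Installation Rebate: $270,500 is at or below the $357,700 threshold, so the full $5,260 applies.
Total: $1,856 + $0 + $5,260 = $7,116.

$7,116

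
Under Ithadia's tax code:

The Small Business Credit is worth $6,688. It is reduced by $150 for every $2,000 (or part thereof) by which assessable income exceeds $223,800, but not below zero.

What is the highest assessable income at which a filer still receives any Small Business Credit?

After 44 increments the reduction is 44 × $150 = $6,600, leaving $88; one more increment wipes it out. Increment 44 ends at excess 44 × $2,000 = $88,000, so the highest qualifying income is $223,800 + $88,000 = $311,800.

$311,800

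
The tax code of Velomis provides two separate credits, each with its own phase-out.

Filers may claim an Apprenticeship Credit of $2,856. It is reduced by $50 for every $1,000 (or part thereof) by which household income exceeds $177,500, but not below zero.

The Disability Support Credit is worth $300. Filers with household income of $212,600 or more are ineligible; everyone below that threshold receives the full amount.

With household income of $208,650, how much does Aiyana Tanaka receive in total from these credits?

Apprenticeship Credit: income exceeds $177,500 by $31,150, which is 32 full-or-partial $1,000 increments; reduction = 32 × $50 = $1,600, leaving $1,256.
Disability Support Credit: $208,650 is below the $212,600 cutoff, so the full $300 applies.
Total: $1,256 + $300 = $1,556.

$1,556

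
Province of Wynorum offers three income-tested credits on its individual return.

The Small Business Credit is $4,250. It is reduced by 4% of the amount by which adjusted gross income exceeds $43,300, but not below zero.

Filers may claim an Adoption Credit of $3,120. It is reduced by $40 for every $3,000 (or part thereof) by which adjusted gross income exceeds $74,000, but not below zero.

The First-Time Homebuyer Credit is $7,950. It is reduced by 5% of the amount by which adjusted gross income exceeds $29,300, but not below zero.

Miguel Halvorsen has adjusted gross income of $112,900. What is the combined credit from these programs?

Small Business Credit: 4% of the $69,600 excess over $43,300 is $2,784; credit = $4,250 − $2,784 = $1,466.
Adoption Credit: income exceeds $74,000 by $38,900, which is 13 full-or-partial $3,000 increments; reduction = 13 × $40 = $520, leaving $2,600.
First-Time Homebuyer Credit: 5% of the $83,600 excess over $29,300 is $4,180; credit = $7,950 − $4,180 = $3,770.
Total: $1,466 + $2,600 + $3,770 = $7,836.

$7,836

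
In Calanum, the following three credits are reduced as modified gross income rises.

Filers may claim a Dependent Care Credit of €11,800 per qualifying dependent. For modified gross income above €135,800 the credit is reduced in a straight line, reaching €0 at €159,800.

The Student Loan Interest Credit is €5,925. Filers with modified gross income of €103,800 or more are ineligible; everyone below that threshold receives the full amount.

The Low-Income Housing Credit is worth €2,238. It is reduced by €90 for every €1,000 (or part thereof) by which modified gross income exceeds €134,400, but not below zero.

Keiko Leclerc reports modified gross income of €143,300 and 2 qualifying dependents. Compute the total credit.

€17,653

Dependent Care Credit: base = 2 × €11,800 = €23,600. €143,300 is €7,500 into a €24,000 phase-out range, leaving 16,500/24,000 of the credit: €23,600 × 16,500/24,000 = €16,225.
Student Loan Interest Credit: €143,300 meets or exceeds the €103,800 cutoff, so the credit is €0.
Low-Income Housing Credit: income exceeds €134,400 by €8,900, which is 9 full-or-partial €1,000 increments; reduction = 9 × €90 = €810, leaving €1,428.
Total: €16,225 + €0 + €1,428 = €17,653.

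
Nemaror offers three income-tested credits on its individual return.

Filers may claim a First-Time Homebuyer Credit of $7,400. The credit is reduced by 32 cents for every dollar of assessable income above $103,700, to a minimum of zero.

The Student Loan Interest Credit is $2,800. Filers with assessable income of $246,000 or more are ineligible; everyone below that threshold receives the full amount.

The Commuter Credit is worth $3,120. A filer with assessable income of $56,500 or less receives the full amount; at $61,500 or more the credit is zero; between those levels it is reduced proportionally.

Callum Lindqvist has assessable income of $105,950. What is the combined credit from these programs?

First-Time Homebuyer Credit: 32% of the $2,250 excess over $103,700 is $720; credit = $7,400 − $720 = $6,680.
Student Loan Interest Credit: $105,950 is below the $246,000 cutoff, so the full $2,800 applies.
Commuter Credit: $105,950 is at or above $61,500, so the credit is $0.
Total: $6,680 + $2,800 + $0 = $9,480.

$9,480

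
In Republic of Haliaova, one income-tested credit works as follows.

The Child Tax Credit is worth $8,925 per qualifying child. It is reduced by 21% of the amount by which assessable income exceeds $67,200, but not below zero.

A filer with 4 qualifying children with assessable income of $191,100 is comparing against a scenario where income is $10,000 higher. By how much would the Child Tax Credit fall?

$2,100

At $191,100 — base = 4 × $8,925 = $35,700. 21% of the $123,900 excess over $67,200 is $26,019; credit = $35,700 − $26,019 = $9,681.
At $201,100 — base = 4 × $8,925 = $35,700. 21% of the $133,900 excess over $67,200 is $28,119; credit = $35,700 − $28,119 = $7,581.
Lost: $9,681 − $7,581 = $2,100.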